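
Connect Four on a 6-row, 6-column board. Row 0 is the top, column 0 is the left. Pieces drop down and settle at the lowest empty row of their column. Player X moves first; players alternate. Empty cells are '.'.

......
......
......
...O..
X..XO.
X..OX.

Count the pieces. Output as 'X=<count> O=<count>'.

X=4 O=3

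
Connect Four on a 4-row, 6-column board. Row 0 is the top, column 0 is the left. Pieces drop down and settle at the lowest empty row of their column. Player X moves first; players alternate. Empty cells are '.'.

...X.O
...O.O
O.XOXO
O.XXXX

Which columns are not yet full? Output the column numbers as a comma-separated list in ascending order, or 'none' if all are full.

Answer: 0,1,2,4

Derivation:
col 0: top cell = '.' → open
col 1: top cell = '.' → open
col 2: top cell = '.' → open
col 3: top cell = 'X' → FULL
col 4: top cell = '.' → open
col 5: top cell = 'O' → FULL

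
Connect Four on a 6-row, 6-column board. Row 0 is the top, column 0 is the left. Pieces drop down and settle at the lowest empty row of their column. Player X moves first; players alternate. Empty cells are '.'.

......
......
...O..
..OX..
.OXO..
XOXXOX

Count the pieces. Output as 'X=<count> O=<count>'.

X=6 O=6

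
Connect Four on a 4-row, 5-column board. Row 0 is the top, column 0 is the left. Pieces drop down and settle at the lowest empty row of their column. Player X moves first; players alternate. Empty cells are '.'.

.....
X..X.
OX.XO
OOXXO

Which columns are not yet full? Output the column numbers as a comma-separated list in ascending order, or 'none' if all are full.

col 0: top cell = '.' → open
col 1: top cell = '.' → open
col 2: top cell = '.' → open
col 3: top cell = '.' → open
col 4: top cell = '.' → open

Answer: 0,1,2,3,4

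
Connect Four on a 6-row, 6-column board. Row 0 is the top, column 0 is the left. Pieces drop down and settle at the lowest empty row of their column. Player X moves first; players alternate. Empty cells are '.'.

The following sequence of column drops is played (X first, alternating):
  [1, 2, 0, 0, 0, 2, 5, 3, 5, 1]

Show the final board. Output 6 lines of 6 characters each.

Answer: ......
......
......
X.....
OOO..X
XXOO.X

Derivation:
Move 1: X drops in col 1, lands at row 5
Move 2: O drops in col 2, lands at row 5
Move 3: X drops in col 0, lands at row 5
Move 4: O drops in col 0, lands at row 4
Move 5: X drops in col 0, lands at row 3
Move 6: O drops in col 2, lands at row 4
Move 7: X drops in col 5, lands at row 5
Move 8: O drops in col 3, lands at row 5
Move 9: X drops in col 5, lands at row 4
Move 10: O drops in col 1, lands at row 4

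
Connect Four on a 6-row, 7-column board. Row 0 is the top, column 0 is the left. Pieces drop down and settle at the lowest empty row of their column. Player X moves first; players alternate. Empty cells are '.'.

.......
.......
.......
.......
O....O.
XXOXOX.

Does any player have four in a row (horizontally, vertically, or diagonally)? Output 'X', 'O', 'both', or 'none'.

none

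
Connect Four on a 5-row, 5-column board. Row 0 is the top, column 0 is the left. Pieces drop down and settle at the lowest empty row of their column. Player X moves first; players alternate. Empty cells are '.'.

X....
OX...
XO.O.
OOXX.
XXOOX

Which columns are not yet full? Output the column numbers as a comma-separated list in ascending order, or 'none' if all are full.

col 0: top cell = 'X' → FULL
col 1: top cell = '.' → open
col 2: top cell = '.' → open
col 3: top cell = '.' → open
col 4: top cell = '.' → open

Answer: 1,2,3,4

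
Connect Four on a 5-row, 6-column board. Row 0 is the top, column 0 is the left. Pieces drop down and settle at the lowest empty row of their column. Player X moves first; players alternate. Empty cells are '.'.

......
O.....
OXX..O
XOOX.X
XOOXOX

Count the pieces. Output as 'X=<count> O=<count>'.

X=8 O=8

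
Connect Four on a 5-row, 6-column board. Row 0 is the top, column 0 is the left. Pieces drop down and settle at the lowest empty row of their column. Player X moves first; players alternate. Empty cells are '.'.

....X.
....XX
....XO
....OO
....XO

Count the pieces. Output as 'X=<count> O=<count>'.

X=5 O=4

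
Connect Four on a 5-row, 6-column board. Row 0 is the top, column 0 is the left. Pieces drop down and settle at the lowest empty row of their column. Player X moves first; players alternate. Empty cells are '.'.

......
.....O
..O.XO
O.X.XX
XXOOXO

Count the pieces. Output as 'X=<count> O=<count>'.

X=7 O=7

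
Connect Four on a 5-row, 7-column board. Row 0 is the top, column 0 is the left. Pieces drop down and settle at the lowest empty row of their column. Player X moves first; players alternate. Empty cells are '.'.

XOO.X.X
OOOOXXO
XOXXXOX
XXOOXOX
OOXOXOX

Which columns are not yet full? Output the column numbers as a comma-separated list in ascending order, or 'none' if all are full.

col 0: top cell = 'X' → FULL
col 1: top cell = 'O' → FULL
col 2: top cell = 'O' → FULL
col 3: top cell = '.' → open
col 4: top cell = 'X' → FULL
col 5: top cell = '.' → open
col 6: top cell = 'X' → FULL

Answer: 3,5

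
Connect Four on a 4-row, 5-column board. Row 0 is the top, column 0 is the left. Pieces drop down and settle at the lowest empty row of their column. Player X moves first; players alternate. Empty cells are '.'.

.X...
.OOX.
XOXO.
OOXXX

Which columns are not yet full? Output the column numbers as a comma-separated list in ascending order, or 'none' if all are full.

col 0: top cell = '.' → open
col 1: top cell = 'X' → FULL
col 2: top cell = '.' → open
col 3: top cell = '.' → open
col 4: top cell = '.' → open

Answer: 0,2,3,4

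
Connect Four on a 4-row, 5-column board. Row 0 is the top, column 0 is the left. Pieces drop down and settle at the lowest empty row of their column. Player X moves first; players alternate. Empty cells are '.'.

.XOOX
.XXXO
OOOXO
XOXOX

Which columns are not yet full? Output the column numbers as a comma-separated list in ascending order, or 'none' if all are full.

Answer: 0

Derivation:
col 0: top cell = '.' → open
col 1: top cell = 'X' → FULL
col 2: top cell = 'O' → FULL
col 3: top cell = 'O' → FULL
col 4: top cell = 'X' → FULL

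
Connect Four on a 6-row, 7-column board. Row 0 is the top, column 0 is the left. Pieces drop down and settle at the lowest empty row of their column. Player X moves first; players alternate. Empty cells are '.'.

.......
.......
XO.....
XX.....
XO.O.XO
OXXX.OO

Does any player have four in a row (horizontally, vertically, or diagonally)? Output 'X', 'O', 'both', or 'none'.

none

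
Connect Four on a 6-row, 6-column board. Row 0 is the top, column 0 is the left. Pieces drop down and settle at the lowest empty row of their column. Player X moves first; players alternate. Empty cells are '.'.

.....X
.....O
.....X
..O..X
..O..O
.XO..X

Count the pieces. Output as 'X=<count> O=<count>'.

X=5 O=5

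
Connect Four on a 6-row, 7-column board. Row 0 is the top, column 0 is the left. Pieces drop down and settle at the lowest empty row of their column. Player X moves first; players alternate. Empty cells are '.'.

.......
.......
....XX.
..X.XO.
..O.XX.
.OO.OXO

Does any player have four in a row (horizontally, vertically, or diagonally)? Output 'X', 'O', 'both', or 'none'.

none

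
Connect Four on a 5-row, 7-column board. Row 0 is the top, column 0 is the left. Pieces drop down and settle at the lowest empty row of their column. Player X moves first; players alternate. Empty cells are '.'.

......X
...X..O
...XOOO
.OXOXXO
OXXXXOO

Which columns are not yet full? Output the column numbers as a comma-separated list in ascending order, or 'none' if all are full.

Answer: 0,1,2,3,4,5

Derivation:
col 0: top cell = '.' → open
col 1: top cell = '.' → open
col 2: top cell = '.' → open
col 3: top cell = '.' → open
col 4: top cell = '.' → open
col 5: top cell = '.' → open
col 6: top cell = 'X' → FULL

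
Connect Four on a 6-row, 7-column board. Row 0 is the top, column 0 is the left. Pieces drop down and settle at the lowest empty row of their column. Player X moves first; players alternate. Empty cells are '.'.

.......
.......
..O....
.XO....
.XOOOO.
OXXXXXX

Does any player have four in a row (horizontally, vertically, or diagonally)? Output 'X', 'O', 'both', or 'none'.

both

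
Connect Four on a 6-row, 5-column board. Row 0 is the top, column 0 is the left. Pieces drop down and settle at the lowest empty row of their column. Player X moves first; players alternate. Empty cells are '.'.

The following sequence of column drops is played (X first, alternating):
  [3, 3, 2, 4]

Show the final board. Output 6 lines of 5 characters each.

Move 1: X drops in col 3, lands at row 5
Move 2: O drops in col 3, lands at row 4
Move 3: X drops in col 2, lands at row 5
Move 4: O drops in col 4, lands at row 5

Answer: .....
.....
.....
.....
...O.
..XXO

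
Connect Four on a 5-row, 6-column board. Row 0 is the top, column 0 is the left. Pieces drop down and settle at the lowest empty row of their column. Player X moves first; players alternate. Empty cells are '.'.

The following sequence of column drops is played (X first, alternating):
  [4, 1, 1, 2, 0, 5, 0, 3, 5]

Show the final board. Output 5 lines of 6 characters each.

Move 1: X drops in col 4, lands at row 4
Move 2: O drops in col 1, lands at row 4
Move 3: X drops in col 1, lands at row 3
Move 4: O drops in col 2, lands at row 4
Move 5: X drops in col 0, lands at row 4
Move 6: O drops in col 5, lands at row 4
Move 7: X drops in col 0, lands at row 3
Move 8: O drops in col 3, lands at row 4
Move 9: X drops in col 5, lands at row 3

Answer: ......
......
......
XX...X
XOOOXO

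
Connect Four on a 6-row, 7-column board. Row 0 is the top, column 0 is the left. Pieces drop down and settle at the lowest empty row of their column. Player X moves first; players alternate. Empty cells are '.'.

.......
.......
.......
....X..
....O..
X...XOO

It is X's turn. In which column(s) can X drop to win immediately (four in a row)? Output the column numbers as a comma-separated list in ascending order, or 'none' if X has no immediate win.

col 0: drop X → no win
col 1: drop X → no win
col 2: drop X → no win
col 3: drop X → no win
col 4: drop X → no win
col 5: drop X → no win
col 6: drop X → no win

Answer: none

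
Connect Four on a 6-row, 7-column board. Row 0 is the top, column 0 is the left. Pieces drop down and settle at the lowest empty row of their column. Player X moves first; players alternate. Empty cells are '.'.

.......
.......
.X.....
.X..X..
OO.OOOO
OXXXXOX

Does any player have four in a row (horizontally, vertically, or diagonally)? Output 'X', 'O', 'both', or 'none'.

both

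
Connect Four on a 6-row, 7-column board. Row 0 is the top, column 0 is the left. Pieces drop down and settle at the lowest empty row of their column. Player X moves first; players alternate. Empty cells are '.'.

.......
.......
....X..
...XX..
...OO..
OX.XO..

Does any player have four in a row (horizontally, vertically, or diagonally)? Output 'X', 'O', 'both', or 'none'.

none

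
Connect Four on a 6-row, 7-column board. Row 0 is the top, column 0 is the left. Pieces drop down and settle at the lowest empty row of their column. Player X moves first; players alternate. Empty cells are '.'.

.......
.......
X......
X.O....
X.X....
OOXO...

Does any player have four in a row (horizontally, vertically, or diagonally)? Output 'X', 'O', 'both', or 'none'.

none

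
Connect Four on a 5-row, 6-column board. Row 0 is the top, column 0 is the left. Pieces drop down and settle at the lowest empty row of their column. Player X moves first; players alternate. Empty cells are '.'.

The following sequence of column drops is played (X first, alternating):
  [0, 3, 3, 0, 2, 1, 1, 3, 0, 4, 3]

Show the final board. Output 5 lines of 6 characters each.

Answer: ......
...X..
X..O..
OX.X..
XOXOO.

Derivation:
Move 1: X drops in col 0, lands at row 4
Move 2: O drops in col 3, lands at row 4
Move 3: X drops in col 3, lands at row 3
Move 4: O drops in col 0, lands at row 3
Move 5: X drops in col 2, lands at row 4
Move 6: O drops in col 1, lands at row 4
Move 7: X drops in col 1, lands at row 3
Move 8: O drops in col 3, lands at row 2
Move 9: X drops in col 0, lands at row 2
Move 10: O drops in col 4, lands at row 4
Move 11: X drops in col 3, lands at row 1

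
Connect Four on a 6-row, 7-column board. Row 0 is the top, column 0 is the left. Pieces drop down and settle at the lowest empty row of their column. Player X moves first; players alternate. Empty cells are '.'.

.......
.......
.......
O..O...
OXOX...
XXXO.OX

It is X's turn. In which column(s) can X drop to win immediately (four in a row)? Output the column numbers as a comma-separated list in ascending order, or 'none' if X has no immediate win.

col 0: drop X → no win
col 1: drop X → no win
col 2: drop X → no win
col 3: drop X → no win
col 4: drop X → no win
col 5: drop X → no win
col 6: drop X → no win

Answer: none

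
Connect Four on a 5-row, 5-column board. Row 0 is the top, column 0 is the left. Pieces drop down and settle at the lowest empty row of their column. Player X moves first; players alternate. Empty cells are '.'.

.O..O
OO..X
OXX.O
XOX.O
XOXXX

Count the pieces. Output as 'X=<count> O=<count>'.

X=9 O=9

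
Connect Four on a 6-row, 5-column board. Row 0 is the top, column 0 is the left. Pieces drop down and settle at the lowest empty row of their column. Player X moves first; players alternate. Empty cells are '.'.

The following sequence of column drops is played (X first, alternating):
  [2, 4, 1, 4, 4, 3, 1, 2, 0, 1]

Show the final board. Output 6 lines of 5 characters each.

Answer: .....
.....
.....
.O..X
.XO.O
XXXOO

Derivation:
Move 1: X drops in col 2, lands at row 5
Move 2: O drops in col 4, lands at row 5
Move 3: X drops in col 1, lands at row 5
Move 4: O drops in col 4, lands at row 4
Move 5: X drops in col 4, lands at row 3
Move 6: O drops in col 3, lands at row 5
Move 7: X drops in col 1, lands at row 4
Move 8: O drops in col 2, lands at row 4
Move 9: X drops in col 0, lands at row 5
Move 10: O drops in col 1, lands at row 3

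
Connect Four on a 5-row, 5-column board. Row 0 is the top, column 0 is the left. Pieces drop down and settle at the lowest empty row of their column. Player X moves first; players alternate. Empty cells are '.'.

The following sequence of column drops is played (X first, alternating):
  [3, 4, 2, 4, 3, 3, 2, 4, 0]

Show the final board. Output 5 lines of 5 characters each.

Move 1: X drops in col 3, lands at row 4
Move 2: O drops in col 4, lands at row 4
Move 3: X drops in col 2, lands at row 4
Move 4: O drops in col 4, lands at row 3
Move 5: X drops in col 3, lands at row 3
Move 6: O drops in col 3, lands at row 2
Move 7: X drops in col 2, lands at row 3
Move 8: O drops in col 4, lands at row 2
Move 9: X drops in col 0, lands at row 4

Answer: .....
.....
...OO
..XXO
X.XXO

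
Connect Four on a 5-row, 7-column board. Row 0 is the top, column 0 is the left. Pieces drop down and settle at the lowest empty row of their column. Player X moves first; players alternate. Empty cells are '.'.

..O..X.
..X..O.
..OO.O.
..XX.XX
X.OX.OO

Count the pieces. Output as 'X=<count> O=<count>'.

X=8 O=8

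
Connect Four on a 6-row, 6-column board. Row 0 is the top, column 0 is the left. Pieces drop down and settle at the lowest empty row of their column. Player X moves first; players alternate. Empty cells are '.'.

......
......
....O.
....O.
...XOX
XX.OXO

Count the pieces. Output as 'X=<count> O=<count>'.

X=5 O=5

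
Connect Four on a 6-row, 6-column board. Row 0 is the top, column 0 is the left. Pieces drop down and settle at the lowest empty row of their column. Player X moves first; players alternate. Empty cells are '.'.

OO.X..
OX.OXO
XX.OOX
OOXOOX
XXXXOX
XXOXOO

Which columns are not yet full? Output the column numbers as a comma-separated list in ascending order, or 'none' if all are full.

col 0: top cell = 'O' → FULL
col 1: top cell = 'O' → FULL
col 2: top cell = '.' → open
col 3: top cell = 'X' → FULL
col 4: top cell = '.' → open
col 5: top cell = '.' → open

Answer: 2,4,5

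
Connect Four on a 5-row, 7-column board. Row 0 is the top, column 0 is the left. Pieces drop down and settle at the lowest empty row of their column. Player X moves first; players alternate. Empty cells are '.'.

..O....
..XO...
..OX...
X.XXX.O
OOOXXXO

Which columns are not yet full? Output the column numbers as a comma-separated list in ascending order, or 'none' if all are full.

col 0: top cell = '.' → open
col 1: top cell = '.' → open
col 2: top cell = 'O' → FULL
col 3: top cell = '.' → open
col 4: top cell = '.' → open
col 5: top cell = '.' → open
col 6: top cell = '.' → open

Answer: 0,1,3,4,5,6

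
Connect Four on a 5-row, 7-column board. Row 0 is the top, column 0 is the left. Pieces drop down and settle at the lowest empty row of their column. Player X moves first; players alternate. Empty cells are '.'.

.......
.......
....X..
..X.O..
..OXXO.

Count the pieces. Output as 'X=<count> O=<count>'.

X=4 O=3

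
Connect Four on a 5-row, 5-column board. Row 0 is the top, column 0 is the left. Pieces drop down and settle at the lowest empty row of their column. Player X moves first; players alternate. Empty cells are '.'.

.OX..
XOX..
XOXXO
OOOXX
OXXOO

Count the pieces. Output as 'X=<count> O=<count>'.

X=10 O=10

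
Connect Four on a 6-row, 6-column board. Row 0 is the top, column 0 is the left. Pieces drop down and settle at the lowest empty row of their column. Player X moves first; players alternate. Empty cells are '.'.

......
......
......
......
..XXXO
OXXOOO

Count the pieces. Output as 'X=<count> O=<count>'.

X=5 O=5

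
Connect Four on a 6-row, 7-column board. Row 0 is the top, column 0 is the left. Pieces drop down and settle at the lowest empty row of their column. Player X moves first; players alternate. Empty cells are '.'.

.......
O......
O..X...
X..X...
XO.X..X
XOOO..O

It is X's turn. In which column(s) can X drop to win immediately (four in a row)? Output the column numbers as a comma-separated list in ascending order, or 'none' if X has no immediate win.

Answer: 3

Derivation:
col 0: drop X → no win
col 1: drop X → no win
col 2: drop X → no win
col 3: drop X → WIN!
col 4: drop X → no win
col 5: drop X → no win
col 6: drop X → no win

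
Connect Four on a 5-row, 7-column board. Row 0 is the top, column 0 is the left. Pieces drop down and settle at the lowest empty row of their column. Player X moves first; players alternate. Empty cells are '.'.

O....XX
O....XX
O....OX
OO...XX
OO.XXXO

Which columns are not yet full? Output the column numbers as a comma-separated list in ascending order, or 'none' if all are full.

col 0: top cell = 'O' → FULL
col 1: top cell = '.' → open
col 2: top cell = '.' → open
col 3: top cell = '.' → open
col 4: top cell = '.' → open
col 5: top cell = 'X' → FULL
col 6: top cell = 'X' → FULL

Answer: 1,2,3,4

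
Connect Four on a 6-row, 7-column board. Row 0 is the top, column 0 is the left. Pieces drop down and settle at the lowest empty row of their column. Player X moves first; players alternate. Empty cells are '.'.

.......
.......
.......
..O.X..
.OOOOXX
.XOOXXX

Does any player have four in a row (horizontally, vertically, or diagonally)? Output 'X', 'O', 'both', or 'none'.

O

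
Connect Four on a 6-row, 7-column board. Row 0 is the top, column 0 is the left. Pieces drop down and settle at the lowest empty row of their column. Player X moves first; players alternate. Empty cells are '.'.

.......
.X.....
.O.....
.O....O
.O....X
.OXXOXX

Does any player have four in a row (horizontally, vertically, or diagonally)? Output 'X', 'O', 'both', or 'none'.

O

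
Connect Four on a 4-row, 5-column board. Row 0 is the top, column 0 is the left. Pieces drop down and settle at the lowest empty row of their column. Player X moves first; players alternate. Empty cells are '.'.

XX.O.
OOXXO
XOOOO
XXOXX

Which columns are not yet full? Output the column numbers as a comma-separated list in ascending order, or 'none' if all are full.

Answer: 2,4

Derivation:
col 0: top cell = 'X' → FULL
col 1: top cell = 'X' → FULL
col 2: top cell = '.' → open
col 3: top cell = 'O' → FULL
col 4: top cell = '.' → open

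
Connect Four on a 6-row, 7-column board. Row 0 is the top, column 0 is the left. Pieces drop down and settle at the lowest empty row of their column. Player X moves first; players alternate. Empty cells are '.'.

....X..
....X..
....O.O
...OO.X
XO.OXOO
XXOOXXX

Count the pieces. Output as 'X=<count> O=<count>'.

X=10 O=10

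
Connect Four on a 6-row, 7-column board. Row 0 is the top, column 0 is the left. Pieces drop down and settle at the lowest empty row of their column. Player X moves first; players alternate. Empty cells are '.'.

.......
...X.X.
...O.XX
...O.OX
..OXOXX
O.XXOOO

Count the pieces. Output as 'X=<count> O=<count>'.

X=10 O=9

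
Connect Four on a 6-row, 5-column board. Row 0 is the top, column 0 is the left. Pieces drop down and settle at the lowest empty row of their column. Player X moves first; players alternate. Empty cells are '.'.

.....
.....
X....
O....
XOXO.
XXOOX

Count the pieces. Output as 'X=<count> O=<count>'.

X=6 O=5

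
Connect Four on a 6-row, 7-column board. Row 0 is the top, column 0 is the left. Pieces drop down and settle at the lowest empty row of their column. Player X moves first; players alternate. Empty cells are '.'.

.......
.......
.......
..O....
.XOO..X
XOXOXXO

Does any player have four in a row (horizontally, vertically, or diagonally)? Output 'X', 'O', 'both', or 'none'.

none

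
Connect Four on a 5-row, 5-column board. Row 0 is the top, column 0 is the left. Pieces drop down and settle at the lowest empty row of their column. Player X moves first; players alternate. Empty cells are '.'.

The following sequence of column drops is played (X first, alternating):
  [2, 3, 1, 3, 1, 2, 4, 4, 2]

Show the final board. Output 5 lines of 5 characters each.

Move 1: X drops in col 2, lands at row 4
Move 2: O drops in col 3, lands at row 4
Move 3: X drops in col 1, lands at row 4
Move 4: O drops in col 3, lands at row 3
Move 5: X drops in col 1, lands at row 3
Move 6: O drops in col 2, lands at row 3
Move 7: X drops in col 4, lands at row 4
Move 8: O drops in col 4, lands at row 3
Move 9: X drops in col 2, lands at row 2

Answer: .....
.....
..X..
.XOOO
.XXOX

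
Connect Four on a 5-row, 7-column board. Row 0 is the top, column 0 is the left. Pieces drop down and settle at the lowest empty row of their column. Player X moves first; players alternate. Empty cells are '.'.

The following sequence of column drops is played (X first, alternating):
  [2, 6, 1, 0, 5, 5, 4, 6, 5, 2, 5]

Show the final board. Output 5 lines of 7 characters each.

Answer: .......
.....X.
.....X.
..O..OO
OXX.XXO

Derivation:
Move 1: X drops in col 2, lands at row 4
Move 2: O drops in col 6, lands at row 4
Move 3: X drops in col 1, lands at row 4
Move 4: O drops in col 0, lands at row 4
Move 5: X drops in col 5, lands at row 4
Move 6: O drops in col 5, lands at row 3
Move 7: X drops in col 4, lands at row 4
Move 8: O drops in col 6, lands at row 3
Move 9: X drops in col 5, lands at row 2
Move 10: O drops in col 2, lands at row 3
Move 11: X drops in col 5, lands at row 1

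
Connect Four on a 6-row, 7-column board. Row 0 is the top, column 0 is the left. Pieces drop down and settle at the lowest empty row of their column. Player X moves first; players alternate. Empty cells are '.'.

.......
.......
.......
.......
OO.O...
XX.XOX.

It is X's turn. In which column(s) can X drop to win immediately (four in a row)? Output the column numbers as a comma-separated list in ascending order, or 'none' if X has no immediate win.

Answer: 2

Derivation:
col 0: drop X → no win
col 1: drop X → no win
col 2: drop X → WIN!
col 3: drop X → no win
col 4: drop X → no win
col 5: drop X → no win
col 6: drop X → no win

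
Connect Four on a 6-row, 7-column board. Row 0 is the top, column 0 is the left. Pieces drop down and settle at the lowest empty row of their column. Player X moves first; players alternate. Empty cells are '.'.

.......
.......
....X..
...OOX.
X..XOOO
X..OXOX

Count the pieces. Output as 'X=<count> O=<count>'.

X=7 O=7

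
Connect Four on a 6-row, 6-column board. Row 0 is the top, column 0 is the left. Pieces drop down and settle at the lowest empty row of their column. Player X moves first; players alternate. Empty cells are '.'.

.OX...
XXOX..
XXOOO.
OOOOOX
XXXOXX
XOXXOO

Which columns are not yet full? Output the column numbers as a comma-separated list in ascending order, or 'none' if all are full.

Answer: 0,3,4,5

Derivation:
col 0: top cell = '.' → open
col 1: top cell = 'O' → FULL
col 2: top cell = 'X' → FULL
col 3: top cell = '.' → open
col 4: top cell = '.' → open
col 5: top cell = '.' → open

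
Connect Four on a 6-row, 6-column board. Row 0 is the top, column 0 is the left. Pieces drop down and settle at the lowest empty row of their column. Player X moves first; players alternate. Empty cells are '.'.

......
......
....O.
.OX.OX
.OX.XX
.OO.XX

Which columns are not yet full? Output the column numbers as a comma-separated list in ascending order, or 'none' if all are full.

Answer: 0,1,2,3,4,5

Derivation:
col 0: top cell = '.' → open
col 1: top cell = '.' → open
col 2: top cell = '.' → open
col 3: top cell = '.' → open
col 4: top cell = '.' → open
col 5: top cell = '.' → open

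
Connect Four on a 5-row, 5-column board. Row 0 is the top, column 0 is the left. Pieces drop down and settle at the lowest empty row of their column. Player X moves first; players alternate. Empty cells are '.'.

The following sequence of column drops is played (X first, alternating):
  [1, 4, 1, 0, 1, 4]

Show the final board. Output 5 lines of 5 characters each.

Move 1: X drops in col 1, lands at row 4
Move 2: O drops in col 4, lands at row 4
Move 3: X drops in col 1, lands at row 3
Move 4: O drops in col 0, lands at row 4
Move 5: X drops in col 1, lands at row 2
Move 6: O drops in col 4, lands at row 3

Answer: .....
.....
.X...
.X..O
OX..O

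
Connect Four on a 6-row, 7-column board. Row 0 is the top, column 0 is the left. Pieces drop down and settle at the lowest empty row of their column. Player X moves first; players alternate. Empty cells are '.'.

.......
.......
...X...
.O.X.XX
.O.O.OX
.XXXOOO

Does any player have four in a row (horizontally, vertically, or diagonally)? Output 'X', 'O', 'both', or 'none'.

none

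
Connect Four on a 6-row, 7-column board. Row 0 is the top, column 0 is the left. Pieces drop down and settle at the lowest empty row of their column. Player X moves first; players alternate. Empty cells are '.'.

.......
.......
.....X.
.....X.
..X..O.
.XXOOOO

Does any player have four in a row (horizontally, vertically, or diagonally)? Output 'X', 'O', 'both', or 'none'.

O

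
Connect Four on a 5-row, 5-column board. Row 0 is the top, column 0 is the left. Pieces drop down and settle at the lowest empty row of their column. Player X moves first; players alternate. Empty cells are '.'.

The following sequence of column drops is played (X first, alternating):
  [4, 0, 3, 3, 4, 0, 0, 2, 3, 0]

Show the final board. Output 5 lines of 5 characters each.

Move 1: X drops in col 4, lands at row 4
Move 2: O drops in col 0, lands at row 4
Move 3: X drops in col 3, lands at row 4
Move 4: O drops in col 3, lands at row 3
Move 5: X drops in col 4, lands at row 3
Move 6: O drops in col 0, lands at row 3
Move 7: X drops in col 0, lands at row 2
Move 8: O drops in col 2, lands at row 4
Move 9: X drops in col 3, lands at row 2
Move 10: O drops in col 0, lands at row 1

Answer: .....
O....
X..X.
O..OX
O.OXX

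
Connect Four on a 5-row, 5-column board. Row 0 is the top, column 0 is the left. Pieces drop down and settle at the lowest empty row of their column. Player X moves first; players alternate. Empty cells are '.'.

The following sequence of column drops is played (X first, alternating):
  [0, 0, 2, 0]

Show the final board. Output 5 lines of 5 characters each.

Answer: .....
.....
O....
O....
X.X..

Derivation:
Move 1: X drops in col 0, lands at row 4
Move 2: O drops in col 0, lands at row 3
Move 3: X drops in col 2, lands at row 4
Move 4: O drops in col 0, lands at row 2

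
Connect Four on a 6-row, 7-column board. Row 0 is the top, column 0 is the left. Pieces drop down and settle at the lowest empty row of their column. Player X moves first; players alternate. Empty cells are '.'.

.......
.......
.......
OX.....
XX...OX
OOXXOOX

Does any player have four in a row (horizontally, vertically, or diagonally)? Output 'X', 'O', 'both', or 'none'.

none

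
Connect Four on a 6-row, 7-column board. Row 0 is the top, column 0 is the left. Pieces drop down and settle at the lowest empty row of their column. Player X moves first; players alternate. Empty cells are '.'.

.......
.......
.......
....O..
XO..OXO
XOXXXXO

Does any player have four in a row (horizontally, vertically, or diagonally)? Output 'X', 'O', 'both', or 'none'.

X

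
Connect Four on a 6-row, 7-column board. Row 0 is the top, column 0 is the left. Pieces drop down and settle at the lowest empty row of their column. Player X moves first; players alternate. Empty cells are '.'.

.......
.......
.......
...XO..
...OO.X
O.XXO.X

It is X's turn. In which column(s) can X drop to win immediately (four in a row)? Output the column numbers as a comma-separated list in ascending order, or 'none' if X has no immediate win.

Answer: none

Derivation:
col 0: drop X → no win
col 1: drop X → no win
col 2: drop X → no win
col 3: drop X → no win
col 4: drop X → no win
col 5: drop X → no win
col 6: drop X → no win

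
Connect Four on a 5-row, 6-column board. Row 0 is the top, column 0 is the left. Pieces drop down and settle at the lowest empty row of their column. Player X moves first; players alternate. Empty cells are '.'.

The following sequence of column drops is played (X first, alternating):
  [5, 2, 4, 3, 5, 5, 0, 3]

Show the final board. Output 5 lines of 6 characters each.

Move 1: X drops in col 5, lands at row 4
Move 2: O drops in col 2, lands at row 4
Move 3: X drops in col 4, lands at row 4
Move 4: O drops in col 3, lands at row 4
Move 5: X drops in col 5, lands at row 3
Move 6: O drops in col 5, lands at row 2
Move 7: X drops in col 0, lands at row 4
Move 8: O drops in col 3, lands at row 3

Answer: ......
......
.....O
...O.X
X.OOXX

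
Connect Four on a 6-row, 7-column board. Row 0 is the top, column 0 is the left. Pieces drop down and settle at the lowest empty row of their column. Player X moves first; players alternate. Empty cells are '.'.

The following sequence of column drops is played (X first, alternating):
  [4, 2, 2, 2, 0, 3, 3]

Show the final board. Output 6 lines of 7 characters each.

Answer: .......
.......
.......
..O....
..XX...
X.OOX..

Derivation:
Move 1: X drops in col 4, lands at row 5
Move 2: O drops in col 2, lands at row 5
Move 3: X drops in col 2, lands at row 4
Move 4: O drops in col 2, lands at row 3
Move 5: X drops in col 0, lands at row 5
Move 6: O drops in col 3, lands at row 5
Move 7: X drops in col 3, lands at row 4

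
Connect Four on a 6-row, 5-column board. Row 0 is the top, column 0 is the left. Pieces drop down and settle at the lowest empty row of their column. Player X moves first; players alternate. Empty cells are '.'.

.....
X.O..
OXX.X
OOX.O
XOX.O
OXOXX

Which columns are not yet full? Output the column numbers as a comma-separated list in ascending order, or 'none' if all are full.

col 0: top cell = '.' → open
col 1: top cell = '.' → open
col 2: top cell = '.' → open
col 3: top cell = '.' → open
col 4: top cell = '.' → open

Answer: 0,1,2,3,4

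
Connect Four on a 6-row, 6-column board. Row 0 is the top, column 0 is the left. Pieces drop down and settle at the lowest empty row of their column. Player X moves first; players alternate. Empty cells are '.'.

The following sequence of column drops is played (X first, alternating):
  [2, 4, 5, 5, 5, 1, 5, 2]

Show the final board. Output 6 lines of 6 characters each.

Answer: ......
......
.....X
.....X
..O..O
.OX.OX

Derivation:
Move 1: X drops in col 2, lands at row 5
Move 2: O drops in col 4, lands at row 5
Move 3: X drops in col 5, lands at row 5
Move 4: O drops in col 5, lands at row 4
Move 5: X drops in col 5, lands at row 3
Move 6: O drops in col 1, lands at row 5
Move 7: X drops in col 5, lands at row 2
Move 8: O drops in col 2, lands at row 4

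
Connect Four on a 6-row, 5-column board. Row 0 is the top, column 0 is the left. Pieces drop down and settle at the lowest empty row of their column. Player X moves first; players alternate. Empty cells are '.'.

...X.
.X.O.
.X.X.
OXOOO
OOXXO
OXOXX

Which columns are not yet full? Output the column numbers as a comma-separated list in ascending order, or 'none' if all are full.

Answer: 0,1,2,4

Derivation:
col 0: top cell = '.' → open
col 1: top cell = '.' → open
col 2: top cell = '.' → open
col 3: top cell = 'X' → FULL
col 4: top cell = '.' → open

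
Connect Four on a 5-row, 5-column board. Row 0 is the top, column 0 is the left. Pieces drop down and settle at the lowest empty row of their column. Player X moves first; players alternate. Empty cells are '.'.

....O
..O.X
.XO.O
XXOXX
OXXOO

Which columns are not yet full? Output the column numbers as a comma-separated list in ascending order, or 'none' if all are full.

Answer: 0,1,2,3

Derivation:
col 0: top cell = '.' → open
col 1: top cell = '.' → open
col 2: top cell = '.' → open
col 3: top cell = '.' → open
col 4: top cell = 'O' → FULL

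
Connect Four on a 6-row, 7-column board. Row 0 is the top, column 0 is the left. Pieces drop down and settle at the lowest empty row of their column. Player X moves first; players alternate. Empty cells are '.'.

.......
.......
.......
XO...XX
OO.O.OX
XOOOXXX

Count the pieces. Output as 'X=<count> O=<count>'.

X=8 O=8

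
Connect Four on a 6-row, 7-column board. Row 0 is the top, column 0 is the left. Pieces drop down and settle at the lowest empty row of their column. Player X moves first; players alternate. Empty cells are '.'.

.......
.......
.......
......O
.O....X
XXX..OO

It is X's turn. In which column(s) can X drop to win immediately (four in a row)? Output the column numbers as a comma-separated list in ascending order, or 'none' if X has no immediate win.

Answer: 3

Derivation:
col 0: drop X → no win
col 1: drop X → no win
col 2: drop X → no win
col 3: drop X → WIN!
col 4: drop X → no win
col 5: drop X → no win
col 6: drop X → no win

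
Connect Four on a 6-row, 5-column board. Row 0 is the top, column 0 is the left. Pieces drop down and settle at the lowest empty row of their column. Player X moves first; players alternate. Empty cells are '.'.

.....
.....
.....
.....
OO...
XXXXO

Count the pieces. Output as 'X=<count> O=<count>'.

X=4 O=3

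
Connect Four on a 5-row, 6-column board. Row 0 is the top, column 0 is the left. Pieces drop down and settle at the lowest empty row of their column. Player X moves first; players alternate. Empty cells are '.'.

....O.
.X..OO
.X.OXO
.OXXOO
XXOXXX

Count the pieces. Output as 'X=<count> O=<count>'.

X=10 O=9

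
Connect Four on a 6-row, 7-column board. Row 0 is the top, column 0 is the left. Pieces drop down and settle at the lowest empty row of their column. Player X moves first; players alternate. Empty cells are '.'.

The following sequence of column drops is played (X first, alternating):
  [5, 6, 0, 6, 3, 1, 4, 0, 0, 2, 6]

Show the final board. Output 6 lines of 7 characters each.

Move 1: X drops in col 5, lands at row 5
Move 2: O drops in col 6, lands at row 5
Move 3: X drops in col 0, lands at row 5
Move 4: O drops in col 6, lands at row 4
Move 5: X drops in col 3, lands at row 5
Move 6: O drops in col 1, lands at row 5
Move 7: X drops in col 4, lands at row 5
Move 8: O drops in col 0, lands at row 4
Move 9: X drops in col 0, lands at row 3
Move 10: O drops in col 2, lands at row 5
Move 11: X drops in col 6, lands at row 3

Answer: .......
.......
.......
X.....X
O.....O
XOOXXXO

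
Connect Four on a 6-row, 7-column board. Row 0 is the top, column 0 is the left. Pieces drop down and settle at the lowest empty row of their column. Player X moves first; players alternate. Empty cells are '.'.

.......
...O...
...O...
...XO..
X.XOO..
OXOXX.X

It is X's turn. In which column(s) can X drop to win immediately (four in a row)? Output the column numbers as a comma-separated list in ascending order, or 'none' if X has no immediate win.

col 0: drop X → no win
col 1: drop X → no win
col 2: drop X → no win
col 3: drop X → no win
col 4: drop X → WIN!
col 5: drop X → WIN!
col 6: drop X → no win

Answer: 4,5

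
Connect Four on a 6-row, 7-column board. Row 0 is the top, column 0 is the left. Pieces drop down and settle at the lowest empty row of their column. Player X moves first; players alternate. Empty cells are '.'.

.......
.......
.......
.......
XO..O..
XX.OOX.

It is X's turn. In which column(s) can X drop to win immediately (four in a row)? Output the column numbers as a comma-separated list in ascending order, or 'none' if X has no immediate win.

col 0: drop X → no win
col 1: drop X → no win
col 2: drop X → no win
col 3: drop X → no win
col 4: drop X → no win
col 5: drop X → no win
col 6: drop X → no win

Answer: none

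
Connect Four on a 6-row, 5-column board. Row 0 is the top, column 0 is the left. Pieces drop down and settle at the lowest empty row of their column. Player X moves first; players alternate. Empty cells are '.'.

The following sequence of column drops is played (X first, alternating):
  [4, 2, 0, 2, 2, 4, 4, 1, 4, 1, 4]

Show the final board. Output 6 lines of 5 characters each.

Move 1: X drops in col 4, lands at row 5
Move 2: O drops in col 2, lands at row 5
Move 3: X drops in col 0, lands at row 5
Move 4: O drops in col 2, lands at row 4
Move 5: X drops in col 2, lands at row 3
Move 6: O drops in col 4, lands at row 4
Move 7: X drops in col 4, lands at row 3
Move 8: O drops in col 1, lands at row 5
Move 9: X drops in col 4, lands at row 2
Move 10: O drops in col 1, lands at row 4
Move 11: X drops in col 4, lands at row 1

Answer: .....
....X
....X
..X.X
.OO.O
XOO.X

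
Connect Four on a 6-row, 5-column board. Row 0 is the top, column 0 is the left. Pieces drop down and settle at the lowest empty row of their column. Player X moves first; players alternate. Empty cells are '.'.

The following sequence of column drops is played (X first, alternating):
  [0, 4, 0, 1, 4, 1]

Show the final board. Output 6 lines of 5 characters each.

Answer: .....
.....
.....
.....
XO..X
XO..O

Derivation:
Move 1: X drops in col 0, lands at row 5
Move 2: O drops in col 4, lands at row 5
Move 3: X drops in col 0, lands at row 4
Move 4: O drops in col 1, lands at row 5
Move 5: X drops in col 4, lands at row 4
Move 6: O drops in col 1, lands at row 4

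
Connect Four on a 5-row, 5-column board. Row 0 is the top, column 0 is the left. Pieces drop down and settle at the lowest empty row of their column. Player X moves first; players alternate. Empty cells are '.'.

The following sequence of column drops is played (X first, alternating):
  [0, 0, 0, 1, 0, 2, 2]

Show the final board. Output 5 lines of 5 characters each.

Move 1: X drops in col 0, lands at row 4
Move 2: O drops in col 0, lands at row 3
Move 3: X drops in col 0, lands at row 2
Move 4: O drops in col 1, lands at row 4
Move 5: X drops in col 0, lands at row 1
Move 6: O drops in col 2, lands at row 4
Move 7: X drops in col 2, lands at row 3

Answer: .....
X....
X....
O.X..
XOO..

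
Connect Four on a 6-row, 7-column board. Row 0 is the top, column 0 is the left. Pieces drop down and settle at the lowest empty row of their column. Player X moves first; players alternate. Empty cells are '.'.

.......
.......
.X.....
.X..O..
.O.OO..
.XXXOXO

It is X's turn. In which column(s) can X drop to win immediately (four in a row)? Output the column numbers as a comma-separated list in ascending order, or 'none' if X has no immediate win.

Answer: 0

Derivation:
col 0: drop X → WIN!
col 1: drop X → no win
col 2: drop X → no win
col 3: drop X → no win
col 4: drop X → no win
col 5: drop X → no win
col 6: drop X → no win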